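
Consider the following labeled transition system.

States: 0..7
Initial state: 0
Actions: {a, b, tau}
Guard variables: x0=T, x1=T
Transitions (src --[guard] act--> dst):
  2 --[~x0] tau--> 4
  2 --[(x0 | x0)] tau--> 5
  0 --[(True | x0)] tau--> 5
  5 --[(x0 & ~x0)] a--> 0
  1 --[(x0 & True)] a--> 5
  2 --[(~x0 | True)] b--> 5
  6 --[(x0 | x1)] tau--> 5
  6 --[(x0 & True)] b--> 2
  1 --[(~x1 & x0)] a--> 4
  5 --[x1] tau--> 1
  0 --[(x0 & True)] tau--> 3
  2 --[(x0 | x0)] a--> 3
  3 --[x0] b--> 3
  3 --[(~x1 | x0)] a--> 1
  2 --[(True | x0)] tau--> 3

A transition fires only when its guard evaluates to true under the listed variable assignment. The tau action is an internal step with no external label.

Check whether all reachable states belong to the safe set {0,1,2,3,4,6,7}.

Safe = {0,1,2,3,4,6,7}
R = {0,1,3,5}
  0: safe
  1: safe
  3: safe
  5: ✗ unsafe
reach 5 via tau — violates

Answer: INVARIANT VIOLATED at state 5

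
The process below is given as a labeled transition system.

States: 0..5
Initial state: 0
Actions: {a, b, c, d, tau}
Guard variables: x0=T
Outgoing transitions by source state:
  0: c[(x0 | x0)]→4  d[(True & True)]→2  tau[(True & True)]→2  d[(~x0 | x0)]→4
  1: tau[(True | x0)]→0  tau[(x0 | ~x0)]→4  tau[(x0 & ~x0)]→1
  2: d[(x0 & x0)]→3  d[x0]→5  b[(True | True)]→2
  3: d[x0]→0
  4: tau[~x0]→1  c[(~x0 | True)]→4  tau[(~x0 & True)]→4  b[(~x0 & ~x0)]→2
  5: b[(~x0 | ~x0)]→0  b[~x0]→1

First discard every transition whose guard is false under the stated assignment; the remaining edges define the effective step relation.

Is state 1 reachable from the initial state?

Answer: UNREACHABLE

Working:
Guard filter leaves 11 enabled edge(s).
L0 = {0}
L1 = {2,4}  now seen {0,2,4}
L2 = {3,5}  now seen {0,2,3,4,5}
Reach set: {0,2,3,4,5}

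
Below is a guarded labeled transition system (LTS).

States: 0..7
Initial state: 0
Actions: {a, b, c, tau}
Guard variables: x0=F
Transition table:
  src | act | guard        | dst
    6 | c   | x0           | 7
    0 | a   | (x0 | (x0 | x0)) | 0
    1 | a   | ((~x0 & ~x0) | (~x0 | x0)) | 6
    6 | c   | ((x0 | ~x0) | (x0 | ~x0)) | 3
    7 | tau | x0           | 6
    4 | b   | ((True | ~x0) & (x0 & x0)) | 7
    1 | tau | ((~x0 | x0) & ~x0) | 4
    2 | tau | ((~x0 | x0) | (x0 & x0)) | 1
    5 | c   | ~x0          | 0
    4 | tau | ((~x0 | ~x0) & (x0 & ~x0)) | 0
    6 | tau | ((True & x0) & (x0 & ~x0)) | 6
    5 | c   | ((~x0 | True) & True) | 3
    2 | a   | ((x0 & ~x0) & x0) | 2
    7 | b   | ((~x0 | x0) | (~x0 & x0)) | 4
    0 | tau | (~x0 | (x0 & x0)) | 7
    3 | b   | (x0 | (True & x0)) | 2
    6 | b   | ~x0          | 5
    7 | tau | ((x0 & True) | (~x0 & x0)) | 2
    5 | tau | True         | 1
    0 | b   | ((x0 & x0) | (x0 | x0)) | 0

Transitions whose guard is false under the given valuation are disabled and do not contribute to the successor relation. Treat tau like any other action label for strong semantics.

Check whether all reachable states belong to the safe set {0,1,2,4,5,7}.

Safe = {0,1,2,4,5,7}
Reachable = {0,4,7}
  0: ✓
  4: ✓
  7: ✓

Answer: INVARIANT HOLDS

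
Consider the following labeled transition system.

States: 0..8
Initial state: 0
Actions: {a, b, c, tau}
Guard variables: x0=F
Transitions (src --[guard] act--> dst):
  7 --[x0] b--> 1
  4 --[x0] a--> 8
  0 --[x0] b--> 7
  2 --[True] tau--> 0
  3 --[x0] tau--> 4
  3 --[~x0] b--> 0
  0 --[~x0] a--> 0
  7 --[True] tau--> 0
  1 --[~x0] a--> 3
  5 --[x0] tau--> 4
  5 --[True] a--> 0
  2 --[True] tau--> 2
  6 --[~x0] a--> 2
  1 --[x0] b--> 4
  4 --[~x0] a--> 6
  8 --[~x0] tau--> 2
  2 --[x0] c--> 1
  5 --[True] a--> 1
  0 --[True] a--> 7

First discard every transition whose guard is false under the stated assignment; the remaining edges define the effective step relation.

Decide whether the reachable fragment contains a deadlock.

Reachable = {0,7}
  0: a→0  a→7  [2 exit(s)]
  7: tau→0  [1 exit(s)]

Answer: DEADLOCK-FREE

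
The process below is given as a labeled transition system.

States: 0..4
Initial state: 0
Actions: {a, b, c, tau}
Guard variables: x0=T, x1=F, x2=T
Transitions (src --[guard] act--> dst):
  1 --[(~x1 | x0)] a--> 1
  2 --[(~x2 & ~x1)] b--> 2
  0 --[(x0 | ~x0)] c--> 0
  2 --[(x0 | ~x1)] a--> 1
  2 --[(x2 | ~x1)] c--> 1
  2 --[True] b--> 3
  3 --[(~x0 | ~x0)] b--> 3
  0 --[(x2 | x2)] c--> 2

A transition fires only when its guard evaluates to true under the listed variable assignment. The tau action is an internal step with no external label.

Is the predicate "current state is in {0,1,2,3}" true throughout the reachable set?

Answer: INVARIANT HOLDS

Analysis:
Inv-set: {0,1,2,3}
Reachable = {0,1,2,3}
  0: ok
  1: ok
  2: ok
  3: ok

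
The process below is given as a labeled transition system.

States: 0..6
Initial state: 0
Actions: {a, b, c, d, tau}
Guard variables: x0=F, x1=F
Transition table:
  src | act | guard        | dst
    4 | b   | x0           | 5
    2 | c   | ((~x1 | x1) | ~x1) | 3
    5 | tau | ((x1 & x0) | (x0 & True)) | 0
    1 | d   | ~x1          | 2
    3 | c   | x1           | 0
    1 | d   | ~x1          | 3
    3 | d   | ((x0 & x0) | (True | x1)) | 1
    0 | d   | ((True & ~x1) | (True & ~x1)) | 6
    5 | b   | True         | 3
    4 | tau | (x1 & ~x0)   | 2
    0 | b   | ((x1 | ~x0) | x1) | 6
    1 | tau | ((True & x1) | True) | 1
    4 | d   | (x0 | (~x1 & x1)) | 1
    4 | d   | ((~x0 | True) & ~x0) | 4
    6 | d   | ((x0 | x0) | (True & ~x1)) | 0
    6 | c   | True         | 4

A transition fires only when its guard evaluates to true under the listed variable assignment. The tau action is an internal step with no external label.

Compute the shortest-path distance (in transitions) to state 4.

Answer: 2

Trace:
Layered search for 4:
  Layer 0: {0}
  Layer 1: {6}
  Layer 2: {4}
first hit 4 at d=2 via b·c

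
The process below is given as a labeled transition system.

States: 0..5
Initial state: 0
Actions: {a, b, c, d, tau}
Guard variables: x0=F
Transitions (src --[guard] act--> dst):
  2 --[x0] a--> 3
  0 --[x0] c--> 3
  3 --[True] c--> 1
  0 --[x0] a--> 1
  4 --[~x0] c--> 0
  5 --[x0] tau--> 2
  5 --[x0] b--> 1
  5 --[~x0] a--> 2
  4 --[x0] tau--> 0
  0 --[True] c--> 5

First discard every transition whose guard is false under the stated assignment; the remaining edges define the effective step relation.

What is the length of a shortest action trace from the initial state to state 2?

Answer: 2

Working:
Breadth-first toward 2:
  L0 = {0}
  L1 = {5}
  L2 = {2}
2 enters at depth 2; path c·a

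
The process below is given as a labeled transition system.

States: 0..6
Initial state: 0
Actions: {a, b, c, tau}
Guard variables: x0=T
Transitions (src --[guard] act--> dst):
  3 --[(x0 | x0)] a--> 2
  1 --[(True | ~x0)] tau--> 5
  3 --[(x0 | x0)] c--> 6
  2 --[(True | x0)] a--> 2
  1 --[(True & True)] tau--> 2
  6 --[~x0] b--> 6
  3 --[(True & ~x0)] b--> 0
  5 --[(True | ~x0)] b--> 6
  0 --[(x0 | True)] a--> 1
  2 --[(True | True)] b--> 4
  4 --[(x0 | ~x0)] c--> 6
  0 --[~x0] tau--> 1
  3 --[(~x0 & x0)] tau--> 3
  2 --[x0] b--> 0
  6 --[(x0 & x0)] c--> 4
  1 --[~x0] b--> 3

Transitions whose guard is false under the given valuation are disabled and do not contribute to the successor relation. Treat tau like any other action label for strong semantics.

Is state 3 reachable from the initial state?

11 transition(s) survive guard evaluation.
L0 = {0}
L1 = {1}  total {0,1}
L2 = {2,5}  total {0,1,2,5}
L3 = {4,6}  total {0,1,2,4,5,6}
R = {0,1,2,4,5,6}

Answer: UNREACHABLE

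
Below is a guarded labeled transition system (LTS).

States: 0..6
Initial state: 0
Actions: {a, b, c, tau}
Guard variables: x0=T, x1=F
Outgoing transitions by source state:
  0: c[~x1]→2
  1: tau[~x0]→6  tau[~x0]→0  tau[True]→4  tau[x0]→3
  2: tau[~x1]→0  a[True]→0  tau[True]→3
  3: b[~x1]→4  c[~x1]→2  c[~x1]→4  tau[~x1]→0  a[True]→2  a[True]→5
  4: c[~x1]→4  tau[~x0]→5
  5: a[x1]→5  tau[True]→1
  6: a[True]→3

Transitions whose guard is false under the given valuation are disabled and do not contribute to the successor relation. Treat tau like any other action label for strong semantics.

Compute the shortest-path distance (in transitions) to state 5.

Answer: 3

Trace:
Breadth-first toward 5:
  L0 = {0}
  L1 = {2}
  L2 = {3}
  L3 = {4,5}
first hit 5 at d=3 via c·tau·a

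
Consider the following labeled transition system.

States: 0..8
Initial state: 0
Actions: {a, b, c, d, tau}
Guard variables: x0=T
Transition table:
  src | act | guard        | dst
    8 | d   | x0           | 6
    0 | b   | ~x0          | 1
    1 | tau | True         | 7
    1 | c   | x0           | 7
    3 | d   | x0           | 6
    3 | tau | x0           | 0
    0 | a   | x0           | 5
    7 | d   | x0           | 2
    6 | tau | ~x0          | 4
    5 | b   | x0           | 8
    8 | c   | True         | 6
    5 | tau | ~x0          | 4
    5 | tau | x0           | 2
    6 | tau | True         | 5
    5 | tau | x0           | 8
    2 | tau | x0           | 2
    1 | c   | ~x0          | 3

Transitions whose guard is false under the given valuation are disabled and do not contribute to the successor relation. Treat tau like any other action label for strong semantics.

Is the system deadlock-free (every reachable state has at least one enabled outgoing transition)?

R = {0,2,5,6,8}
  0: a→5  [deg 1]
  2: tau→2  [deg 1]
  5: b→8  tau→2  tau→8  [deg 3]
  6: tau→5  [deg 1]
  8: c→6  d→6  [deg 2]

Answer: DEADLOCK-FREE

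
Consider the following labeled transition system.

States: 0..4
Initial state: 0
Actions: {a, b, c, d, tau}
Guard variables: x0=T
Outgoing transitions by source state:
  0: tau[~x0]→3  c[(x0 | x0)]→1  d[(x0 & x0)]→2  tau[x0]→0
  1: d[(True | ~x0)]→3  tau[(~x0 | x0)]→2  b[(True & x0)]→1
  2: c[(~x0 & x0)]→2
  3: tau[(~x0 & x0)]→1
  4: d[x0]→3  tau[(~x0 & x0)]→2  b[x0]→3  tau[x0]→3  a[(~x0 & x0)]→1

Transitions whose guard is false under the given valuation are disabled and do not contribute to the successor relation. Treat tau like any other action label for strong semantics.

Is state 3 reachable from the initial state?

9 transition(s) survive guard evaluation.
Layer 0: {0}
Layer 1: {1,2}  now seen {0,1,2}
Layer 2: {3}  now seen {0,1,2,3}
R = {0,1,2,3}
trace reaching 3: c·d

Answer: REACHABLE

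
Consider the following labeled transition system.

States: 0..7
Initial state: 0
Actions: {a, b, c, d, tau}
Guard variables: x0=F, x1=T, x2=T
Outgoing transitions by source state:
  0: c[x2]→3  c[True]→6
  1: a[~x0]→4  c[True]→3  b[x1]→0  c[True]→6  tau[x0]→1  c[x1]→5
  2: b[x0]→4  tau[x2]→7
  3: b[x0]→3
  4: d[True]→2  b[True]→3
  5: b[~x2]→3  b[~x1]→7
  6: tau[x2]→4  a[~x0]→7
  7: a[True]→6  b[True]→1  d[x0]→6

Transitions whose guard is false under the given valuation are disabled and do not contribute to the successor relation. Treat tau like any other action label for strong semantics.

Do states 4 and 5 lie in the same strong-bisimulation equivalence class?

Bisimulation quotient by refinement:
  round 0: {{0,1,2,3,4,5,6,7}}
  round 1: {{0},{1},{2},{3,5},{4},{6},{7}}
stable after 2 split(s): 7 block(s)
class of 4: {4}; class of 5: {3,5}

Answer: NOT BISIMILAR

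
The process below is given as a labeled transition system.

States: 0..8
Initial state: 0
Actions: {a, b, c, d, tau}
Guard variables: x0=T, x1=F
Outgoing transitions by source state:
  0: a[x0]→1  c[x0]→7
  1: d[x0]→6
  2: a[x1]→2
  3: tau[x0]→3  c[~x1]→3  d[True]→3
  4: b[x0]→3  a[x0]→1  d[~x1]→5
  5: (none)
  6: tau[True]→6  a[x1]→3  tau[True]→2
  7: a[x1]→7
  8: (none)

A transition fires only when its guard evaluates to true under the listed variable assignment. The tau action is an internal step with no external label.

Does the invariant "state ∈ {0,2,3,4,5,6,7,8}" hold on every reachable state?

Answer: INVARIANT VIOLATED at state 1

Analysis:
Inv-set: {0,2,3,4,5,6,7,8}
Reachable = {0,1,2,6,7}
  0: ✓
  1: VIOLATES
  2: ✓
  6: ✓
  7: ✓
witness against invariant: a → 1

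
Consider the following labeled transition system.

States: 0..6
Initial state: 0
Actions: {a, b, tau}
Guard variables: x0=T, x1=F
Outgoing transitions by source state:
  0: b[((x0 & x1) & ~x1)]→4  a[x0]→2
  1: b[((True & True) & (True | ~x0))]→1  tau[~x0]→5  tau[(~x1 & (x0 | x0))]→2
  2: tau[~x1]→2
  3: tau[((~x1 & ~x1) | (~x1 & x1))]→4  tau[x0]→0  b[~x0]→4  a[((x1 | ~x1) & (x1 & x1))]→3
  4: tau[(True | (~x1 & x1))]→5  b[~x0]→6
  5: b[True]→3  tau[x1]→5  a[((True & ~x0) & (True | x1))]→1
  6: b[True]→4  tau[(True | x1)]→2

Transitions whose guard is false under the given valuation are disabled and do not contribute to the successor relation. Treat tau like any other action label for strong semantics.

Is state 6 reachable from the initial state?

10 transition(s) survive guard evaluation.
depth 0: {0}
depth 1: {2}  total {0,2}
Reachable = {0,2}

Answer: UNREACHABLE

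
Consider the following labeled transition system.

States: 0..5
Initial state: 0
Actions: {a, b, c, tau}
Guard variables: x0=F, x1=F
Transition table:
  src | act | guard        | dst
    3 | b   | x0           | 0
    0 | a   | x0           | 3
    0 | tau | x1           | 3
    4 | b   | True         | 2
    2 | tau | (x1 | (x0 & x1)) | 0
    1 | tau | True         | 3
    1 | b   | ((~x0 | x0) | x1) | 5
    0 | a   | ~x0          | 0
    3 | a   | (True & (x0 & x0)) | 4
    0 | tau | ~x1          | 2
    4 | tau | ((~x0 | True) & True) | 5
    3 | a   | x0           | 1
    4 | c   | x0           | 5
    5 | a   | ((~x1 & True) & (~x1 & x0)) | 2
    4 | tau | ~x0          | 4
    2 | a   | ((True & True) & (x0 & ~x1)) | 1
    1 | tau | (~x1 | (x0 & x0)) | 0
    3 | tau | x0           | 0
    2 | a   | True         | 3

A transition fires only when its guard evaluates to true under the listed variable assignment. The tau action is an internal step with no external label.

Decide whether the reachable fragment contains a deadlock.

Reachable = {0,2,3}
  0: a→0  tau→2  [2 exit(s)]
  2: a→3  [1 exit(s)]
  3: ∅  [STUCK]
trace reaching 3: tau·a

Answer: DEADLOCK at state 3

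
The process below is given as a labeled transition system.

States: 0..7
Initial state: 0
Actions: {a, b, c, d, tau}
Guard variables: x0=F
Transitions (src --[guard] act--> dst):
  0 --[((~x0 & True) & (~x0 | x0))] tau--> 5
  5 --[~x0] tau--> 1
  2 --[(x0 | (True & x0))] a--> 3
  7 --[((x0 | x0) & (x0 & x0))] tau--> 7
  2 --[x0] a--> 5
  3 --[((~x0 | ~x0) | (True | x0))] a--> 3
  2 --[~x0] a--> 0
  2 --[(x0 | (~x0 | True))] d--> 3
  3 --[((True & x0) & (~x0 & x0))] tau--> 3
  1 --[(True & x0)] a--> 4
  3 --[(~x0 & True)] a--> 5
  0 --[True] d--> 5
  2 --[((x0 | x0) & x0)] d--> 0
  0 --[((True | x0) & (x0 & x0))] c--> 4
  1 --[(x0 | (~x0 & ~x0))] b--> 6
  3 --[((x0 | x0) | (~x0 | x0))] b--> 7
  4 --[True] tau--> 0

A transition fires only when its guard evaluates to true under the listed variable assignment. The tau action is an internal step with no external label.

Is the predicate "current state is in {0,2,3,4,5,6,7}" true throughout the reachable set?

Answer: INVARIANT VIOLATED at state 1

Trace:
Safe = {0,2,3,4,5,6,7}
Reach set: {0,1,5,6}
  0: ok
  1: VIOLATES
  5: ok
  6: ok
counterexample path to 1: tau·tau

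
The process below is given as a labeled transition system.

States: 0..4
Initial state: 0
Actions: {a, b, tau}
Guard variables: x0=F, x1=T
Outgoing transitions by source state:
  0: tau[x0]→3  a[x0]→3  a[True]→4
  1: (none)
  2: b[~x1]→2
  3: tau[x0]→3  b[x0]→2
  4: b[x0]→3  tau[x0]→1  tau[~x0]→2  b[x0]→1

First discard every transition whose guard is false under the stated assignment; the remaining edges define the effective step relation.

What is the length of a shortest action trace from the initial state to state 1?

Answer: UNREACHABLE

Working:
Layered search for 1:
  Layer 0: {0}
  Layer 1: {4}
  Layer 2: {2}
1 never appears.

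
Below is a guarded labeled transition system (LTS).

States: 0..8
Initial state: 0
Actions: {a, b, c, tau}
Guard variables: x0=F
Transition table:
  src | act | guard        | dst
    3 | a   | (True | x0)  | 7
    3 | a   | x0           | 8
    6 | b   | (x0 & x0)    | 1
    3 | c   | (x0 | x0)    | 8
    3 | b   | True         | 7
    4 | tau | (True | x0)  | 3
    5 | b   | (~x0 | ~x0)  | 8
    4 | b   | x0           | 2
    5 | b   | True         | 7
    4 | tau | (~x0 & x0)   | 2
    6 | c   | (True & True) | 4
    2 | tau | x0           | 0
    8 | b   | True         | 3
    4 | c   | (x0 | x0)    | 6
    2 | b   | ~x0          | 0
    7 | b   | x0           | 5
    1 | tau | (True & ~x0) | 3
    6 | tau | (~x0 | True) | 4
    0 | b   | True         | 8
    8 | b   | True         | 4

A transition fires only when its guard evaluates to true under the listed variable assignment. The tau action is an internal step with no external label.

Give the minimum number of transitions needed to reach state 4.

Answer: 2

Trace:
Layered search for 4:
  L0 = {0}
  L1 = {8}
  L2 = {3,4}
depth(4)=2, e.g. b·b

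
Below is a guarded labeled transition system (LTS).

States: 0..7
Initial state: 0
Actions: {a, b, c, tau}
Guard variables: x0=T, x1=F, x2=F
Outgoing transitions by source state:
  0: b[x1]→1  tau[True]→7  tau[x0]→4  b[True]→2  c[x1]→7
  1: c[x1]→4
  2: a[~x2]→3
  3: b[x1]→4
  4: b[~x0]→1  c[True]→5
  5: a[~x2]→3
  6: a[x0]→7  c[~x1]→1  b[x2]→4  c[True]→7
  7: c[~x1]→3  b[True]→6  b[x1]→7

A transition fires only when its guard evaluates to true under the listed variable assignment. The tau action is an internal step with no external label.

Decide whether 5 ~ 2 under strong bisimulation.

Refine partition for ~:
  π0 = {{0,1,2,3,4,5,6,7}}
  π1 = {{0},{1,3},{2,5},{4},{6},{7}}
6 equivalence class(es) (converged in 2)
5∈{2,5}, 2∈{2,5}

Answer: BISIMILAR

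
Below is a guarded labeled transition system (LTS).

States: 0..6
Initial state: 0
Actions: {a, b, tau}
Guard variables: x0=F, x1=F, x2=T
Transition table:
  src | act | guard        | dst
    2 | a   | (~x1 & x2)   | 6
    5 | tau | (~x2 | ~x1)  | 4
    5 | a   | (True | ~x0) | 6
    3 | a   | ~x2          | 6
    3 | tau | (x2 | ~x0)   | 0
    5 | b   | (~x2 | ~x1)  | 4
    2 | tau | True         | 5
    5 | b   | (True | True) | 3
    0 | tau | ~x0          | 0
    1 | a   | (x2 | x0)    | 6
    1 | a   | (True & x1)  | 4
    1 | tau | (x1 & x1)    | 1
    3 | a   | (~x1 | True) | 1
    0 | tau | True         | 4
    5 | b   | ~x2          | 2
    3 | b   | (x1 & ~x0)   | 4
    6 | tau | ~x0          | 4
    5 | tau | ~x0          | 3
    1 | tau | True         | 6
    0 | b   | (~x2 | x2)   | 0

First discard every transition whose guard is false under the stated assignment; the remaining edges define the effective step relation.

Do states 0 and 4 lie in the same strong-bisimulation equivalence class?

Bisimulation quotient by refinement:
  π0 = {{0,1,2,3,4,5,6}}
  π1 = {{0},{1,2,3},{4},{5},{6}}
  π2 = {{0},{1},{2},{3},{4},{5},{6}}
Fixed point at round 3; 7 class(es).
class of 0: {0}; class of 4: {4}

Answer: NOT BISIMILAR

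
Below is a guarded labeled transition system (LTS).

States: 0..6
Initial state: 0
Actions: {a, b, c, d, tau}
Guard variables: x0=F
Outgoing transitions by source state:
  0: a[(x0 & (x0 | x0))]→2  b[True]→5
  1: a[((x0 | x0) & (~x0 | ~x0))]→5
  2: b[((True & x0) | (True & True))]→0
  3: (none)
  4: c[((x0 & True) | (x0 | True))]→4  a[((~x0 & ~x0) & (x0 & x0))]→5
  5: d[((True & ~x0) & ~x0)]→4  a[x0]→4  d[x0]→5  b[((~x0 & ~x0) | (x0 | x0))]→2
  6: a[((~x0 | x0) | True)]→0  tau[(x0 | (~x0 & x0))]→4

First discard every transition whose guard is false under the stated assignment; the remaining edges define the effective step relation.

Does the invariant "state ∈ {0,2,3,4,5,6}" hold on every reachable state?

Answer: INVARIANT HOLDS

Working:
Allowed set {0,2,3,4,5,6}
Reachable = {0,2,4,5}
  0: ✓
  2: ✓
  4: ✓
  5: ✓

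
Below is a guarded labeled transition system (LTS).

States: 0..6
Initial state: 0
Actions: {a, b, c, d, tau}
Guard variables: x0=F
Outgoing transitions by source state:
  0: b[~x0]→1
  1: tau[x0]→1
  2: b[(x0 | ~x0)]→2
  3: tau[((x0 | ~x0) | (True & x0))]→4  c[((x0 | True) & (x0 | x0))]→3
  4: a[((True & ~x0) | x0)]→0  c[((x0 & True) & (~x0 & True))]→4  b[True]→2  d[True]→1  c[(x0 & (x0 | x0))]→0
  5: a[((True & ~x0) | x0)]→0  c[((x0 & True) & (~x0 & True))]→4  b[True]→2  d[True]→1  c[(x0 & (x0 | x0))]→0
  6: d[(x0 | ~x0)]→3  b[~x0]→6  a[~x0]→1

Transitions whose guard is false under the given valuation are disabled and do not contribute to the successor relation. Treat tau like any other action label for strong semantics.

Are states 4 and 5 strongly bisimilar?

Refine partition for ~:
  round 0: {{0,1,2,3,4,5,6}}
  round 1: {{0,2},{1},{3},{4,5,6}}
  round 2: {{0},{1},{2},{3},{4,5},{6}}
6 equivalence class(es) (converged in 3)
4∈{4,5}, 5∈{4,5}

Answer: BISIMILAR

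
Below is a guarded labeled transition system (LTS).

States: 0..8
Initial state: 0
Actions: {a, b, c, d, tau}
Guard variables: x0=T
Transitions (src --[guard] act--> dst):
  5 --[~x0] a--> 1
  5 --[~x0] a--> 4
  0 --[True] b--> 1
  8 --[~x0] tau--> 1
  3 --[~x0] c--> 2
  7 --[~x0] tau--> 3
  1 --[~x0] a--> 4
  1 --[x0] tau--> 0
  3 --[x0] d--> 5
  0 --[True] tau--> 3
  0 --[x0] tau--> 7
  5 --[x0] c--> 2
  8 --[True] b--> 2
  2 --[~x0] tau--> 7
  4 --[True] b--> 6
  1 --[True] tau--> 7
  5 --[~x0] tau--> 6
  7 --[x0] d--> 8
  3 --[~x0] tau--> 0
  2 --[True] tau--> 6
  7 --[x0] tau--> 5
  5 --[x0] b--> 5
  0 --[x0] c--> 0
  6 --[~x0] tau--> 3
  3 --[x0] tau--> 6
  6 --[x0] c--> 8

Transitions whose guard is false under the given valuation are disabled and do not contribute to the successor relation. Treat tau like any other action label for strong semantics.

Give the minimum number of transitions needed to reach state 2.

Answer: 3

Working:
BFS to 2:
  depth 0: {0}
  depth 1: {1,3,7}
  depth 2: {5,6,8}
  depth 3: {2}
depth(2)=3, e.g. tau·d·c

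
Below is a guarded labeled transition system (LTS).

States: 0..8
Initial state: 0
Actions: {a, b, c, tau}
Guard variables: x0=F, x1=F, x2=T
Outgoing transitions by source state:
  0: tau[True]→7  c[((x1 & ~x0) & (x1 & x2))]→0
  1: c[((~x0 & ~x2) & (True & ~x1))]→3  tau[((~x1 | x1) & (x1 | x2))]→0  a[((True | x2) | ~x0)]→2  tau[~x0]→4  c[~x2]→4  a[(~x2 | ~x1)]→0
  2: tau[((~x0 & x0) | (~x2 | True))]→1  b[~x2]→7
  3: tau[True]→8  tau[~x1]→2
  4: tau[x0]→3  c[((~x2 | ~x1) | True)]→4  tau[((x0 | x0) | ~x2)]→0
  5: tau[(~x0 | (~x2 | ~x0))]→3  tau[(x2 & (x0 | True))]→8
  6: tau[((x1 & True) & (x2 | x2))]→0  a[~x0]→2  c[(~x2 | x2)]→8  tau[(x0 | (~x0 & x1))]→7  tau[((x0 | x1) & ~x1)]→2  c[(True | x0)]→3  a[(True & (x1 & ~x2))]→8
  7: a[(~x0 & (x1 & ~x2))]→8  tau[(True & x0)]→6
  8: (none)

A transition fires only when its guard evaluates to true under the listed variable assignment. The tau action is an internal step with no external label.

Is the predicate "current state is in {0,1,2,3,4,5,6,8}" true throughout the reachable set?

Safe = {0,1,2,3,4,5,6,8}
R = {0,7}
  0: ok
  7: ✗ unsafe
witness against invariant: tau → 7

Answer: INVARIANT VIOLATED at state 7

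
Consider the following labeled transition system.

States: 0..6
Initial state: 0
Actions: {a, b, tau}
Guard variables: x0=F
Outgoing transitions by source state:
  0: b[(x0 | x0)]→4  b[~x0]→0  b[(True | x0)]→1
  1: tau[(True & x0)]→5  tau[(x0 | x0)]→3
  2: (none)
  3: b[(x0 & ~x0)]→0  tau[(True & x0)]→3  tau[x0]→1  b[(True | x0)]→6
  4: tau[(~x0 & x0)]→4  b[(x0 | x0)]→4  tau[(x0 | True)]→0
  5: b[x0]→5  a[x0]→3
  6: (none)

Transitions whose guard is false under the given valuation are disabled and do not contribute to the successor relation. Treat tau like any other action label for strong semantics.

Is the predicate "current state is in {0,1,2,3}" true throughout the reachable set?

Answer: INVARIANT HOLDS

Analysis:
Safe = {0,1,2,3}
Reach set: {0,1}
  0: ok
  1: ok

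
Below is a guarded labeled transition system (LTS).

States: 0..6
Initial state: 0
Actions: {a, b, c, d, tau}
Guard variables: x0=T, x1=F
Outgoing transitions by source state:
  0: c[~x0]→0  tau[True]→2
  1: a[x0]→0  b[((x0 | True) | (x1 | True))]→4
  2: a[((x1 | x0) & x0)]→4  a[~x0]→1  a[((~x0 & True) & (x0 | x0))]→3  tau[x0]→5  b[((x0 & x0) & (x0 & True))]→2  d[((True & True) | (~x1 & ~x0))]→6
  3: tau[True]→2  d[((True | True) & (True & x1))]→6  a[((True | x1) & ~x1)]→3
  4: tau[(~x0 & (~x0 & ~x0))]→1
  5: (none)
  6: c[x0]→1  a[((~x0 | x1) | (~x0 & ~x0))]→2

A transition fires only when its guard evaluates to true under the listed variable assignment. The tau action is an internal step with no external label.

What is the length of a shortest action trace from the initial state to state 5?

Answer: 2

Trace:
BFS to 5:
  depth 0: {0}
  depth 1: {2}
  depth 2: {4,5,6}
depth(5)=2, e.g. tau·tau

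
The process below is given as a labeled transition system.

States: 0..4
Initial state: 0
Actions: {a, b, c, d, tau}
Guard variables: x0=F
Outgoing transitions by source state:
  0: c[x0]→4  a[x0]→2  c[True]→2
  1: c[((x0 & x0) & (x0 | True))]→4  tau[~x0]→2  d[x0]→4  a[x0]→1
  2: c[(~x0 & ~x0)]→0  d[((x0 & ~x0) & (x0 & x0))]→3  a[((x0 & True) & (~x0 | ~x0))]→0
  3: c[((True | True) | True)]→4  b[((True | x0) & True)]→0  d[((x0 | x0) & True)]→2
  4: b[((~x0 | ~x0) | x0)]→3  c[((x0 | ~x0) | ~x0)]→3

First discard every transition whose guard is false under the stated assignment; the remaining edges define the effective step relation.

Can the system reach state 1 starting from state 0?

Answer: UNREACHABLE

Analysis:
After dropping false guards: 7 live edges.
Layer 0: {0}
Layer 1: {2}  now seen {0,2}
Reach set: {0,2}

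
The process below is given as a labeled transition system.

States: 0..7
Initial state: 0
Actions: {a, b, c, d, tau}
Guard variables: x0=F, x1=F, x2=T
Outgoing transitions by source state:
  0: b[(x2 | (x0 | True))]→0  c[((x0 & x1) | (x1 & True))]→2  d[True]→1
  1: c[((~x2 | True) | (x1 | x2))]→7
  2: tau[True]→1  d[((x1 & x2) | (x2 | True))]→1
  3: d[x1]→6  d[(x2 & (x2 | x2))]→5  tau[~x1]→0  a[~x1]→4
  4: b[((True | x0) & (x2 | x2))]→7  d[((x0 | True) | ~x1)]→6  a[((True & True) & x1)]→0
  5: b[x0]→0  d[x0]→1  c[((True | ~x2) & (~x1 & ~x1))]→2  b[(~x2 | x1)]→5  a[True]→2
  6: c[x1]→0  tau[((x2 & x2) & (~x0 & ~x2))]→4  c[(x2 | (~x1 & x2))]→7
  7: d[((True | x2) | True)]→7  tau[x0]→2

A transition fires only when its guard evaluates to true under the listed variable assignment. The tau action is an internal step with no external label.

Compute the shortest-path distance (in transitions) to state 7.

Layered search for 7:
  Layer 0: {0}
  Layer 1: {1}
  Layer 2: {7}
depth(7)=2, e.g. d·c

Answer: 2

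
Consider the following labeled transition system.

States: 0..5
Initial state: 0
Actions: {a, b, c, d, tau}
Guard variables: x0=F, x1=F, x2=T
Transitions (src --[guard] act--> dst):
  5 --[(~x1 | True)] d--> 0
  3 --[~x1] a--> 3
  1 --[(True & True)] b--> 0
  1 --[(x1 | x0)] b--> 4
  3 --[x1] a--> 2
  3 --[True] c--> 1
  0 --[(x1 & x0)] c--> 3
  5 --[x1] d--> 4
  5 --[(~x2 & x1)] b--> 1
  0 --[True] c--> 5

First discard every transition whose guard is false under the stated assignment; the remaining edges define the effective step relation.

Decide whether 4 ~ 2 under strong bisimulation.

Compute ~ classes (split until stable):
  P[0] = {{0,1,2,3,4,5}}
  P[1] = {{0},{1},{2,4},{3},{5}}
stable after 2 split(s): 5 block(s)
class of 4: {2,4}; class of 2: {2,4}

Answer: BISIMILAR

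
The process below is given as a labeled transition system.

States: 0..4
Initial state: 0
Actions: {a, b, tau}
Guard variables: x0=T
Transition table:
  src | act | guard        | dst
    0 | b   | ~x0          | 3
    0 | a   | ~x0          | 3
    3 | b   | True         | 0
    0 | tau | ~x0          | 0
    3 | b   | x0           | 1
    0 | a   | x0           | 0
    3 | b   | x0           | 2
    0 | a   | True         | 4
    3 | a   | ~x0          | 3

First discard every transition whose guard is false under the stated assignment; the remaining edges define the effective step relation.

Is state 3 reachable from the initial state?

Answer: UNREACHABLE

Trace:
5 transition(s) survive guard evaluation.
depth 0: {0}
depth 1: {4}  now seen {0,4}
Reachable = {0,4}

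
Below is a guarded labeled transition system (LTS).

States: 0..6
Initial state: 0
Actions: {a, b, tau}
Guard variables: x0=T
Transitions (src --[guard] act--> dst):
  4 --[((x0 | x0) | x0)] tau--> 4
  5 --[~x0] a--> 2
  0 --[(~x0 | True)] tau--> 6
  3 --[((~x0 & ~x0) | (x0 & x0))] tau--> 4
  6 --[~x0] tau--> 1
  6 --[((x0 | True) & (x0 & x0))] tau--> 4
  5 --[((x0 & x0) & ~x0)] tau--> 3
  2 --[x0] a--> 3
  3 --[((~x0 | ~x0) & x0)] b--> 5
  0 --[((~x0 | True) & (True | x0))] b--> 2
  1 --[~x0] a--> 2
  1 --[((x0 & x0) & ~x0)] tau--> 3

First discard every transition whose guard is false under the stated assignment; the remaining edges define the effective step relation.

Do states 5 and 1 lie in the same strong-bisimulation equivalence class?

Bisimulation quotient by refinement:
  round 0: {{0,1,2,3,4,5,6}}
  round 1: {{0},{1,5},{2},{3,4,6}}
Fixed point at round 2; 4 class(es).
class of 5: {1,5}; class of 1: {1,5}

Answer: BISIMILAR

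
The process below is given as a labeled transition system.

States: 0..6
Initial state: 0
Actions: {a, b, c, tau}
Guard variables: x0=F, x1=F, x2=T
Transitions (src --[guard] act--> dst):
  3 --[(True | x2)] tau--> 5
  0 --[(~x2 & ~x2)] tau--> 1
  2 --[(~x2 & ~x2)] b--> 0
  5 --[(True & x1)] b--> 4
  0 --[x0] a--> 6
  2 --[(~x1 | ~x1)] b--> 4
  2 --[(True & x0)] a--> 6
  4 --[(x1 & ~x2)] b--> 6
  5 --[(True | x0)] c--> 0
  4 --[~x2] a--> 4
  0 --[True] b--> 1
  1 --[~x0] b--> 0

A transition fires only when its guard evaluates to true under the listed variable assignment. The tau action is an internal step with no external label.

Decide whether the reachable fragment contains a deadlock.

Reachable = {0,1}
  0: b→1  [1 out]
  1: b→0  [1 out]

Answer: DEADLOCK-FREE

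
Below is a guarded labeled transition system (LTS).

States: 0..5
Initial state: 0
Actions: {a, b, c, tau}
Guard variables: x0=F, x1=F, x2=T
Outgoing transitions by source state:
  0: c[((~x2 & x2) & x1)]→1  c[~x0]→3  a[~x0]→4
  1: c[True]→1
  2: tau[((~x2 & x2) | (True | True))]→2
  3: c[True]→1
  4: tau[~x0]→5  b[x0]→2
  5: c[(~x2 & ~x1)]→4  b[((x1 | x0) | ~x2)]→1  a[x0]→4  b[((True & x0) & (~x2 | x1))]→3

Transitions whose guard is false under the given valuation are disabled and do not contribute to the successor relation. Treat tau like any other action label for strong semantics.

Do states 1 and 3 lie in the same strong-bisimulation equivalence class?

Bisimulation quotient by refinement:
  π0 = {{0,1,2,3,4,5}}
  π1 = {{0},{1,3},{2,4},{5}}
  π2 = {{0},{1,3},{2},{4},{5}}
Fixed point at round 3; 5 class(es).
1∈{1,3}, 3∈{1,3}

Answer: BISIMILAR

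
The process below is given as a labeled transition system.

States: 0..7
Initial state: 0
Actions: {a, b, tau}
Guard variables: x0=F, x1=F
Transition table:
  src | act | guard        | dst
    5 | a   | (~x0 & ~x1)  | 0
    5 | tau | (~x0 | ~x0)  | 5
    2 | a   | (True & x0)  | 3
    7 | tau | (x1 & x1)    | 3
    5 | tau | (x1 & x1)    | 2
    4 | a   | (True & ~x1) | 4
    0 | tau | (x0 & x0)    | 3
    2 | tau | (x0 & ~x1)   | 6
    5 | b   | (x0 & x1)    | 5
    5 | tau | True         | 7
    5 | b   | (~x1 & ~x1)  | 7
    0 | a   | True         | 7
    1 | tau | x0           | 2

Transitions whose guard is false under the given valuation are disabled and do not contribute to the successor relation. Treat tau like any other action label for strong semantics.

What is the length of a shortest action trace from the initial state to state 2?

Answer: UNREACHABLE

Working:
Breadth-first toward 2:
  L0 = {0}
  L1 = {7}
2 never appears.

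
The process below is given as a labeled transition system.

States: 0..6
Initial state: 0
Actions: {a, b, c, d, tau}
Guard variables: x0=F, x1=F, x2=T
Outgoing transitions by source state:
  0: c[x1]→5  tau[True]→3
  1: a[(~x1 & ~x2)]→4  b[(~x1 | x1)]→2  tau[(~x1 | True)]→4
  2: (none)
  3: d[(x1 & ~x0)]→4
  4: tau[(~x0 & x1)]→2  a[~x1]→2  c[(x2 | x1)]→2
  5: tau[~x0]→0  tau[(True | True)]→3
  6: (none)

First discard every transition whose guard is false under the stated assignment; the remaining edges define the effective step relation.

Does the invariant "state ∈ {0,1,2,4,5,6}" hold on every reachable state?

Answer: INVARIANT VIOLATED at state 3

Analysis:
Inv-set: {0,1,2,4,5,6}
Reachable = {0,3}
  0: ok
  3: outside
witness against invariant: tau → 3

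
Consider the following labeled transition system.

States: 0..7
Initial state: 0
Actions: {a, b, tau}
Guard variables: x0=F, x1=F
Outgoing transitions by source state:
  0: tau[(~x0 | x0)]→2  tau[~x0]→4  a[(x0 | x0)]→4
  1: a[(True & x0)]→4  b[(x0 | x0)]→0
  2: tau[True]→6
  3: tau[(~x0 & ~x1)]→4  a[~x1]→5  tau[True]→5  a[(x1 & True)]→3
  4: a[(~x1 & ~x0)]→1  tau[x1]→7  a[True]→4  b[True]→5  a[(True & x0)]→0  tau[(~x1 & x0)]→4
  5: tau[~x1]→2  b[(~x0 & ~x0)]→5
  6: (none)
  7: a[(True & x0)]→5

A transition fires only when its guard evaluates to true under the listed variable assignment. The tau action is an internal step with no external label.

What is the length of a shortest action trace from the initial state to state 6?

Answer: 2

Trace:
Breadth-first toward 6:
  L0 = {0}
  L1 = {2,4}
  L2 = {1,5,6}
first hit 6 at d=2 via tau·tau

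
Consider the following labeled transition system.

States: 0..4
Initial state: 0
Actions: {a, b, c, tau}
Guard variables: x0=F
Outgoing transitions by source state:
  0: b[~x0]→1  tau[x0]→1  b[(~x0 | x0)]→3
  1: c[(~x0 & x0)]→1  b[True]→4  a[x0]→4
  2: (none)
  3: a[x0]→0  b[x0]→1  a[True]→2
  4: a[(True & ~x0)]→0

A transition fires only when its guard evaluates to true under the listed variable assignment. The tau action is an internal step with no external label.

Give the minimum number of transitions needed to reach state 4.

Answer: 2

Trace:
BFS to 4:
  Layer 0: {0}
  Layer 1: {1,3}
  Layer 2: {2,4}
4 enters at depth 2; path b·b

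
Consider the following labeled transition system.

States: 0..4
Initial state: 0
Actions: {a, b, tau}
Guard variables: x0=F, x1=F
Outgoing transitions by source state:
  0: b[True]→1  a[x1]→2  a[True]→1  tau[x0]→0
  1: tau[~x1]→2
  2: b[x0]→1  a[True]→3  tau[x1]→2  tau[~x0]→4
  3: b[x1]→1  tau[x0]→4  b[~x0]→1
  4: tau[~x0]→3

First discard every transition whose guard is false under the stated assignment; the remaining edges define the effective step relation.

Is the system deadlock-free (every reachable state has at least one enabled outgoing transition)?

Reach set: {0,1,2,3,4}
  0: a→1  b→1  [deg 2]
  1: tau→2  [deg 1]
  2: a→3  tau→4  [deg 2]
  3: b→1  [deg 1]
  4: tau→3  [deg 1]

Answer: DEADLOCK-FREE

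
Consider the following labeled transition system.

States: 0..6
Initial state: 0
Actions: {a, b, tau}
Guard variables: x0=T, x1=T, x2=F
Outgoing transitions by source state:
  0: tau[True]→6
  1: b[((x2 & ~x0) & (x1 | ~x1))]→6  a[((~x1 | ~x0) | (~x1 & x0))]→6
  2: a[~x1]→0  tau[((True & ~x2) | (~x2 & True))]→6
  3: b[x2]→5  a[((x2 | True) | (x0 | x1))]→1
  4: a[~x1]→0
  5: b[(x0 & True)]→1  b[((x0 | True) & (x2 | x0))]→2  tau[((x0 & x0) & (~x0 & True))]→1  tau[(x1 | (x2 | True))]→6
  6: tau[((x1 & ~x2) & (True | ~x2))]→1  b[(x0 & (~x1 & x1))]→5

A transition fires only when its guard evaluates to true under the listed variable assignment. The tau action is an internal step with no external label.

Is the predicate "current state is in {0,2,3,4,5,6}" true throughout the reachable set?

Answer: INVARIANT VIOLATED at state 1

Trace:
Safe = {0,2,3,4,5,6}
R = {0,1,6}
  0: safe
  1: ✗ unsafe
  6: safe
reach 1 via tau·tau — violates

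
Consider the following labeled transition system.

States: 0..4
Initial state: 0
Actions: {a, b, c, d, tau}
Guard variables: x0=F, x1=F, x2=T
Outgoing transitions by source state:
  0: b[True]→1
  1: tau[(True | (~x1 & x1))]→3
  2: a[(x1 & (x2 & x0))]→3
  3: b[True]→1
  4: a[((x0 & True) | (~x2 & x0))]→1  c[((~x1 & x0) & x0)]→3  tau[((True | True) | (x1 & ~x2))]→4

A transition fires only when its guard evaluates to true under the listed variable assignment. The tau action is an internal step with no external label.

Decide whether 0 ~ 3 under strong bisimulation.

Answer: BISIMILAR

Trace:
Refine partition for ~:
  P[0] = {{0,1,2,3,4}}
  P[1] = {{0,3},{1,4},{2}}
  P[2] = {{0,3},{1},{2},{4}}
4 equivalence class(es) (converged in 3)
[0]={0,3}  [3]={0,3}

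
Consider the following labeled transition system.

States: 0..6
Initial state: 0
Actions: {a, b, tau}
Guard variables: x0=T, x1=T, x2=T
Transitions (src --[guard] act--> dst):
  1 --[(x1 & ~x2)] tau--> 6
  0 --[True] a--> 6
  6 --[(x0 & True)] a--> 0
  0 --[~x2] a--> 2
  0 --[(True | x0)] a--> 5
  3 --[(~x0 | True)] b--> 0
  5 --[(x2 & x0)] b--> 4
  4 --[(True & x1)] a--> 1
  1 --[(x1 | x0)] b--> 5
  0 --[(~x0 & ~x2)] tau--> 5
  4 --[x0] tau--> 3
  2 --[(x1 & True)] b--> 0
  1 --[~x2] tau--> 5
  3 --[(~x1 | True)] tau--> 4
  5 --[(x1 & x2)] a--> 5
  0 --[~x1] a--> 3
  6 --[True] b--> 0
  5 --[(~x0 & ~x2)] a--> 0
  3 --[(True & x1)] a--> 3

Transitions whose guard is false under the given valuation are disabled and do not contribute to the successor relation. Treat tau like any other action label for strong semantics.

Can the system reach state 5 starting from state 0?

Answer: REACHABLE

Working:
After dropping false guards: 13 live edges.
depth 0: {0}
depth 1: {5,6}  cumulative {0,5,6}
depth 2: {4}  cumulative {0,4,5,6}
depth 3: {1,3}  cumulative {0,1,3,4,5,6}
Reach set: {0,1,3,4,5,6}
Path to 5: a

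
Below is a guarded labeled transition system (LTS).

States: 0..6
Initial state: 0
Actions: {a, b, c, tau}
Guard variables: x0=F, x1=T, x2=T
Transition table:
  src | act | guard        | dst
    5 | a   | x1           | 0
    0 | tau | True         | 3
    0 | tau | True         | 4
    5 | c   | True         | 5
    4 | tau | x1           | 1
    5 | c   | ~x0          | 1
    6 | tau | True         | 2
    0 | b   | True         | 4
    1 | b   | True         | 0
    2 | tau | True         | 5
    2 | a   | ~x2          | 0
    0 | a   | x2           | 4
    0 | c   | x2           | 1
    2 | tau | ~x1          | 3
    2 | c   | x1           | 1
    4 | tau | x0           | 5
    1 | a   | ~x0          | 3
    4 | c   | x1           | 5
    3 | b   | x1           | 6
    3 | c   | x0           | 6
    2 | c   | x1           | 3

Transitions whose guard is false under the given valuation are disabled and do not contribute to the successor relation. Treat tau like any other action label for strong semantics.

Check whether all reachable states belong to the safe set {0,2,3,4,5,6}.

Safe = {0,2,3,4,5,6}
R = {0,1,2,3,4,5,6}
  0: ✓
  1: outside
  2: ✓
  3: ✓
  4: ✓
  5: ✓
  6: ✓
counterexample path to 1: c

Answer: INVARIANT VIOLATED at state 1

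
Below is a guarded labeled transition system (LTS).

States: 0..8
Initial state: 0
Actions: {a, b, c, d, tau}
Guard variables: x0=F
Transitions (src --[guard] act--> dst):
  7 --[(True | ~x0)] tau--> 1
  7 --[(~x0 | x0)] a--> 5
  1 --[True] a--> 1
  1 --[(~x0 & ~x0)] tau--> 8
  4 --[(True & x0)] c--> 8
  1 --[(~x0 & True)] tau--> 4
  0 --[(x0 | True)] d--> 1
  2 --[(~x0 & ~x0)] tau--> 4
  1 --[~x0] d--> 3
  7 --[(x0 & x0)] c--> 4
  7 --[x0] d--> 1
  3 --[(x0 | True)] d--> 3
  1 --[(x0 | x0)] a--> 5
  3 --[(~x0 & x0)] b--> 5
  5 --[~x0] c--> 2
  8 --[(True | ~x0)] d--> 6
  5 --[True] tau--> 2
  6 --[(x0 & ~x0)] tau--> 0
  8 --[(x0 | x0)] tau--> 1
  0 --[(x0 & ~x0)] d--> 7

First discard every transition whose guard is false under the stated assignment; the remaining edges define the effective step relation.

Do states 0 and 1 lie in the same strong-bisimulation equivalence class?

Refine partition for ~:
  round 0: {{0,1,2,3,4,5,6,7,8}}
  round 1: {{0,3,8},{1},{2},{4,6},{5},{7}}
  round 2: {{0},{1},{2},{3},{4,6},{5},{7},{8}}
stable after 3 split(s): 8 block(s)
0∈{0}, 1∈{1}

Answer: NOT BISIMILAR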